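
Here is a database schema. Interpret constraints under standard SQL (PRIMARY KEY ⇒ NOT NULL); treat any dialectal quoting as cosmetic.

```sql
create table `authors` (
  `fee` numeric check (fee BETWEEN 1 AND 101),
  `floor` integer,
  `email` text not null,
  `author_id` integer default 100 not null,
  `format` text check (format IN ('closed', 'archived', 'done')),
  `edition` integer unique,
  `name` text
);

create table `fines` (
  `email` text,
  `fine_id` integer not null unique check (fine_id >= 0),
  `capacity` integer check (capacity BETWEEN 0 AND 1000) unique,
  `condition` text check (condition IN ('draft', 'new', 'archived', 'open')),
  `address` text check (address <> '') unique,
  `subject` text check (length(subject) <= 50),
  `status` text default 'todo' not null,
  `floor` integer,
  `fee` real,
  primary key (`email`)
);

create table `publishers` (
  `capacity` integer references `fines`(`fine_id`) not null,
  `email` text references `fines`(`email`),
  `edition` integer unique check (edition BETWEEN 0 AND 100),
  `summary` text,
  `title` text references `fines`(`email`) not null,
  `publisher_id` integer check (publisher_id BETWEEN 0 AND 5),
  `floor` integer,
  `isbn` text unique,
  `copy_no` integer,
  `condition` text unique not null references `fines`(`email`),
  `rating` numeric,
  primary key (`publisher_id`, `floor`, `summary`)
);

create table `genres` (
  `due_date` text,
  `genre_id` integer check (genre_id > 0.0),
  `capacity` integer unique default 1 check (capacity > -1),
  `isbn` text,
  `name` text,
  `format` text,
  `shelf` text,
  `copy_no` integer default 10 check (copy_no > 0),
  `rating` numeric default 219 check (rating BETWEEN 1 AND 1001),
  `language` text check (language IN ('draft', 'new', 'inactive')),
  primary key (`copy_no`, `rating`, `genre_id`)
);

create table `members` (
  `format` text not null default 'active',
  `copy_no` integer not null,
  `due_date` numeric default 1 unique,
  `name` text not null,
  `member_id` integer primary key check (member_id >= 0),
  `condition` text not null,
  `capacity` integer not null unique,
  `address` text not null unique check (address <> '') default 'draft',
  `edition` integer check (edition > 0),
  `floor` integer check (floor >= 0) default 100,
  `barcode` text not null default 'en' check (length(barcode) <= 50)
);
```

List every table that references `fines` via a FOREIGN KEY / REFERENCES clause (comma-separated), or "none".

- publishers.capacity references fines(fine_id).
- publishers.email references fines(email).
- publishers.title references fines(email).
- publishers.condition references fines(email).

publishers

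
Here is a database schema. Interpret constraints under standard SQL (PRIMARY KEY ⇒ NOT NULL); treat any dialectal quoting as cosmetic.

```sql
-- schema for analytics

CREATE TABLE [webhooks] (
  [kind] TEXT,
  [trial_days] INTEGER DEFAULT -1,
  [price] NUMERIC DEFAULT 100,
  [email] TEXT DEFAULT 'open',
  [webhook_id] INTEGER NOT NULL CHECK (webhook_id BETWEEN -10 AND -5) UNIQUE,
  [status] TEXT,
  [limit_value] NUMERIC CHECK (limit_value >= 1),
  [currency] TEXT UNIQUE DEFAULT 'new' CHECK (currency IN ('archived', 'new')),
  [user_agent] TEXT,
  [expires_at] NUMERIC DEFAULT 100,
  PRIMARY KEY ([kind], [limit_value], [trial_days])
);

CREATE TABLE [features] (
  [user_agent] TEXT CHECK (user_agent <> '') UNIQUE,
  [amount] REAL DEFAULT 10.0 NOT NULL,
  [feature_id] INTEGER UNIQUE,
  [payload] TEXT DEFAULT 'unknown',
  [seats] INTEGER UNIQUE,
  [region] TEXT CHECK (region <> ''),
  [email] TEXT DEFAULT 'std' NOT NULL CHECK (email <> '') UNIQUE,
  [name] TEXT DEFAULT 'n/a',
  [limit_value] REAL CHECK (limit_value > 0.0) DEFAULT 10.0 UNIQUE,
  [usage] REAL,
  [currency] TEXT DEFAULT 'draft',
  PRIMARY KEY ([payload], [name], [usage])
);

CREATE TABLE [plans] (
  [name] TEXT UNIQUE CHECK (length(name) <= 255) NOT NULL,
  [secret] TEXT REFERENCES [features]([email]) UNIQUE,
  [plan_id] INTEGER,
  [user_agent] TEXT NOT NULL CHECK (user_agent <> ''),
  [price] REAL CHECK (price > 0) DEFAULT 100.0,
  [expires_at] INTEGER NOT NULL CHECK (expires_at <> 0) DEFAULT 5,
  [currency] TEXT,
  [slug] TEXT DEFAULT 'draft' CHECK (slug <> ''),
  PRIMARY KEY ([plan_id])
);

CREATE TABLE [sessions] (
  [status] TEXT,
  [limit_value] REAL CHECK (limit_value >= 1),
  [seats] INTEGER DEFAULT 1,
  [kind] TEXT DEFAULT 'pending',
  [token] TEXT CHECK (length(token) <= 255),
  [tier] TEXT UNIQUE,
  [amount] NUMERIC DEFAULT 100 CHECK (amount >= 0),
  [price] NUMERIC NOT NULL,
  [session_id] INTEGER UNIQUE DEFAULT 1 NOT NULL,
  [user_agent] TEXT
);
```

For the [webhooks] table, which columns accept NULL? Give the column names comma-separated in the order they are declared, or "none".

price, email, status, currency, user_agent, expires_at

- kind: part of the PRIMARY KEY, which implies NOT NULL → not nullable.
- trial_days: part of the PRIMARY KEY, which implies NOT NULL → not nullable.
- price: DEFAULT only fills an omitted column; an explicit NULL is still allowed → nullable.
- email: DEFAULT only fills an omitted column; an explicit NULL is still allowed → nullable.
- webhook_id: declared NOT NULL → not nullable.
- status: no NOT NULL constraint applies → nullable.
- limit_value: part of the PRIMARY KEY, which implies NOT NULL → not nullable.
- currency: CHECK does not forbid NULL (a CHECK constraint passes when its expression is NULL) → nullable.
- user_agent: no NOT NULL constraint applies → nullable.
- expires_at: DEFAULT only fills an omitted column; an explicit NULL is still allowed → nullable.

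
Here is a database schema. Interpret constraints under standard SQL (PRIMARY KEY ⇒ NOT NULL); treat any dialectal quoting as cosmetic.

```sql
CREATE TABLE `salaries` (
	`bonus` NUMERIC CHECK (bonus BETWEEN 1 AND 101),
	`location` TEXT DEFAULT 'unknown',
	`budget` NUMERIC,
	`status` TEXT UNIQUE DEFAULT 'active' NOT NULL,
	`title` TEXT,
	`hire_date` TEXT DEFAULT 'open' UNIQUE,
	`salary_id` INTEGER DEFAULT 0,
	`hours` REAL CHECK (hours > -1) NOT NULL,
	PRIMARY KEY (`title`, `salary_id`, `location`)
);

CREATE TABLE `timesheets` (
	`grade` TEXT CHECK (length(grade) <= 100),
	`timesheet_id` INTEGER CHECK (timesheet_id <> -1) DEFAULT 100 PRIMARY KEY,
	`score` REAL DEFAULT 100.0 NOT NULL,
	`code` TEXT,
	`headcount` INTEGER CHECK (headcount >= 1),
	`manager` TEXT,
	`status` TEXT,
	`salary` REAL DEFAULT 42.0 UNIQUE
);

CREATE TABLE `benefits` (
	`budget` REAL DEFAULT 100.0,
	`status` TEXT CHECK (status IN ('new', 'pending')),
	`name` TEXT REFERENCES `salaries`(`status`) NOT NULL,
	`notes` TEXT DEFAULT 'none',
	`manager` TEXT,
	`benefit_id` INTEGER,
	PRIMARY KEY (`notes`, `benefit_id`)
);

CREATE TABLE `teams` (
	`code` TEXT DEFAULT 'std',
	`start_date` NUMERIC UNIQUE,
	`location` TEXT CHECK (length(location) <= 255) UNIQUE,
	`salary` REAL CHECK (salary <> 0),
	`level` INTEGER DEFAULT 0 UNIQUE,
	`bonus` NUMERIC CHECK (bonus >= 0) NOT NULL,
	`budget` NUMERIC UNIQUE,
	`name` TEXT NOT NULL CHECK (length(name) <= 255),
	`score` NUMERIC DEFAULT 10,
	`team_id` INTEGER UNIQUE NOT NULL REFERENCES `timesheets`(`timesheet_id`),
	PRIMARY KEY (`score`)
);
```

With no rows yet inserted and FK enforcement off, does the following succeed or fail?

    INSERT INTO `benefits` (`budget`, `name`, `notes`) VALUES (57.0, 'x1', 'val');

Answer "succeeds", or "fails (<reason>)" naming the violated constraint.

fails (NOT NULL on benefit_id)

benefit_id is omitted from the column list and has no DEFAULT, so it would receive NULL.
But benefit_id is part of the PRIMARY KEY (implied NOT NULL).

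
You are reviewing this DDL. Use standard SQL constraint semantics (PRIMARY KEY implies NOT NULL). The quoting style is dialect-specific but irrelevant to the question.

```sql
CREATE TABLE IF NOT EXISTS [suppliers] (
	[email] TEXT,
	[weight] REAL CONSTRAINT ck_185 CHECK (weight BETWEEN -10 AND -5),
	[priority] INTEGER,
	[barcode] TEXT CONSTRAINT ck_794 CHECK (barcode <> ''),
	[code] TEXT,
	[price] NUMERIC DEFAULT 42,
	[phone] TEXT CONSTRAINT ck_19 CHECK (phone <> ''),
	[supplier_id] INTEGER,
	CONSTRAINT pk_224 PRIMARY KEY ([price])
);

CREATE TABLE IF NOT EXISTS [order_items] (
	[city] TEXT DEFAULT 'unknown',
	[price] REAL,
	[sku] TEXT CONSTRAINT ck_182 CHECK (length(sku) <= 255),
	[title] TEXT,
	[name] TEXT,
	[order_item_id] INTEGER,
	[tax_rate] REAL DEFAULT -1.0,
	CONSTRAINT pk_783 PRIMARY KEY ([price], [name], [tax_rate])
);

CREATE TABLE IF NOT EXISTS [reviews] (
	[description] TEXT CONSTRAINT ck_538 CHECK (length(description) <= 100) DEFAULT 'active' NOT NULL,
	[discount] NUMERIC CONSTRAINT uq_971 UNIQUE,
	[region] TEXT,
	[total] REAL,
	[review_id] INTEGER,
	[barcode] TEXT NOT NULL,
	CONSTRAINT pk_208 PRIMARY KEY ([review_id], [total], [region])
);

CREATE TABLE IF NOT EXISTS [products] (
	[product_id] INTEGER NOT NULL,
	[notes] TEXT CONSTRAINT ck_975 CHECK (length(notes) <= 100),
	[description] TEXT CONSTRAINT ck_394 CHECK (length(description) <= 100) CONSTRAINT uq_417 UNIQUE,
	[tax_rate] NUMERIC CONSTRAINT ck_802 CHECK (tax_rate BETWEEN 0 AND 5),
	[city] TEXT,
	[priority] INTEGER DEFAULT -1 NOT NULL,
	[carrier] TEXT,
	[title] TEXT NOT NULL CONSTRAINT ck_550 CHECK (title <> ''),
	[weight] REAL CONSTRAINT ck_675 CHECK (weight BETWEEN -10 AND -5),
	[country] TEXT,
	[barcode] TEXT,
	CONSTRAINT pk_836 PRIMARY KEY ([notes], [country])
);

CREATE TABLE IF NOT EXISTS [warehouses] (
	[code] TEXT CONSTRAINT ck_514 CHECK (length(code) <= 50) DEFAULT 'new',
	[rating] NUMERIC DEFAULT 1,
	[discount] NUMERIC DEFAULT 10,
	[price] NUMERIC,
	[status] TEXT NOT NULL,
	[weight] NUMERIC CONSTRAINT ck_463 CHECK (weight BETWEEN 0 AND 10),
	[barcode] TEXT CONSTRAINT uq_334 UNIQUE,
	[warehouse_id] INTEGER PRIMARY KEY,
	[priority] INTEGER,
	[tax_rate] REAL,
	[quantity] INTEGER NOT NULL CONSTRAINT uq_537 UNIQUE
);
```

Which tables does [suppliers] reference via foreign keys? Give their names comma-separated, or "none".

none

No column in suppliers has a REFERENCES clause.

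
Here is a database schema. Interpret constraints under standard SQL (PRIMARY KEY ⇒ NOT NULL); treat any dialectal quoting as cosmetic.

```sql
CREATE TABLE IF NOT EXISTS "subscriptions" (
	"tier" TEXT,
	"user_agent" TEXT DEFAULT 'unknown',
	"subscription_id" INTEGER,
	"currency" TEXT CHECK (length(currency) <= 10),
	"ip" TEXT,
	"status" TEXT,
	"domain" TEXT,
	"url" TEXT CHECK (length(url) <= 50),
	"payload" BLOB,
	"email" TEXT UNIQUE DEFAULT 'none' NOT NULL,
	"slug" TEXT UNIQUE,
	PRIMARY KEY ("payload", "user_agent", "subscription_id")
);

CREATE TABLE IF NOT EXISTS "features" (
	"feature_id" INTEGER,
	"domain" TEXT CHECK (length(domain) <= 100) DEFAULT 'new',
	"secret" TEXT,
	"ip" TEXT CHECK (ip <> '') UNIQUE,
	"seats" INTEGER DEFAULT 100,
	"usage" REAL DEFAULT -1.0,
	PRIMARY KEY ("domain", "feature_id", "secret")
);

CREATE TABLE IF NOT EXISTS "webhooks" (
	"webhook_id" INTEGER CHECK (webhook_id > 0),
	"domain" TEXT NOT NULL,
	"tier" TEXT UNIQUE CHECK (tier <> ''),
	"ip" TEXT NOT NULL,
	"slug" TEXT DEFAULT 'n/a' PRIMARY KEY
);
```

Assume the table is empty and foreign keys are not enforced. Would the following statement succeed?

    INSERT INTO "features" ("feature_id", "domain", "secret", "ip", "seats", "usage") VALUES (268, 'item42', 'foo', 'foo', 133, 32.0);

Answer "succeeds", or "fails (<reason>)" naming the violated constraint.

NOT NULL columns: domain is supplied; feature_id is supplied; secret is supplied.
CHECK constraints: 'item42' satisfies (length(domain) <= 100); 'foo' satisfies (ip <> '').
No constraint is violated.

succeeds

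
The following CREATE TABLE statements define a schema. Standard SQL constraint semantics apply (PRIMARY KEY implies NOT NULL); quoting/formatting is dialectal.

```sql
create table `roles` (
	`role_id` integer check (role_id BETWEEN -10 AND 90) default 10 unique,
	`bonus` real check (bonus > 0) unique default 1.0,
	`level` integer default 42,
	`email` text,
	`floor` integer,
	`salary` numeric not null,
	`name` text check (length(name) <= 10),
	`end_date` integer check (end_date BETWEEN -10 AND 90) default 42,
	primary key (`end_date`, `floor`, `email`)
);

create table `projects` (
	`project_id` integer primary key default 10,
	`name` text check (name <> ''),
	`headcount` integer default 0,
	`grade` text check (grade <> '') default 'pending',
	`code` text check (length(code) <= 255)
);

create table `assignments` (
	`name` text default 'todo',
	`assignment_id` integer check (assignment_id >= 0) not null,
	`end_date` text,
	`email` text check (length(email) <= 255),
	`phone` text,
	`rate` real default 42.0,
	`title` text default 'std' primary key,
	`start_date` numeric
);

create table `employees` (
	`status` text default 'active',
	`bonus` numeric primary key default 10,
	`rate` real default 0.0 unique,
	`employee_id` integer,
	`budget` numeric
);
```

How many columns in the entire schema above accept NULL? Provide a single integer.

roles: 4 nullable (role_id, bonus, level, name — PK (end_date, floor, email) and explicit NOT NULL columns excluded).
projects: 4 nullable (name, headcount, grade, code — PK (project_id) and explicit NOT NULL columns excluded).
assignments: 6 nullable (name, end_date, email, phone, rate, start_date — PK (title) and explicit NOT NULL columns excluded).
employees: 4 nullable (status, rate, employee_id, budget — PK (bonus) and explicit NOT NULL columns excluded).
Total: 4 + 4 + 6 + 4 = 18.

18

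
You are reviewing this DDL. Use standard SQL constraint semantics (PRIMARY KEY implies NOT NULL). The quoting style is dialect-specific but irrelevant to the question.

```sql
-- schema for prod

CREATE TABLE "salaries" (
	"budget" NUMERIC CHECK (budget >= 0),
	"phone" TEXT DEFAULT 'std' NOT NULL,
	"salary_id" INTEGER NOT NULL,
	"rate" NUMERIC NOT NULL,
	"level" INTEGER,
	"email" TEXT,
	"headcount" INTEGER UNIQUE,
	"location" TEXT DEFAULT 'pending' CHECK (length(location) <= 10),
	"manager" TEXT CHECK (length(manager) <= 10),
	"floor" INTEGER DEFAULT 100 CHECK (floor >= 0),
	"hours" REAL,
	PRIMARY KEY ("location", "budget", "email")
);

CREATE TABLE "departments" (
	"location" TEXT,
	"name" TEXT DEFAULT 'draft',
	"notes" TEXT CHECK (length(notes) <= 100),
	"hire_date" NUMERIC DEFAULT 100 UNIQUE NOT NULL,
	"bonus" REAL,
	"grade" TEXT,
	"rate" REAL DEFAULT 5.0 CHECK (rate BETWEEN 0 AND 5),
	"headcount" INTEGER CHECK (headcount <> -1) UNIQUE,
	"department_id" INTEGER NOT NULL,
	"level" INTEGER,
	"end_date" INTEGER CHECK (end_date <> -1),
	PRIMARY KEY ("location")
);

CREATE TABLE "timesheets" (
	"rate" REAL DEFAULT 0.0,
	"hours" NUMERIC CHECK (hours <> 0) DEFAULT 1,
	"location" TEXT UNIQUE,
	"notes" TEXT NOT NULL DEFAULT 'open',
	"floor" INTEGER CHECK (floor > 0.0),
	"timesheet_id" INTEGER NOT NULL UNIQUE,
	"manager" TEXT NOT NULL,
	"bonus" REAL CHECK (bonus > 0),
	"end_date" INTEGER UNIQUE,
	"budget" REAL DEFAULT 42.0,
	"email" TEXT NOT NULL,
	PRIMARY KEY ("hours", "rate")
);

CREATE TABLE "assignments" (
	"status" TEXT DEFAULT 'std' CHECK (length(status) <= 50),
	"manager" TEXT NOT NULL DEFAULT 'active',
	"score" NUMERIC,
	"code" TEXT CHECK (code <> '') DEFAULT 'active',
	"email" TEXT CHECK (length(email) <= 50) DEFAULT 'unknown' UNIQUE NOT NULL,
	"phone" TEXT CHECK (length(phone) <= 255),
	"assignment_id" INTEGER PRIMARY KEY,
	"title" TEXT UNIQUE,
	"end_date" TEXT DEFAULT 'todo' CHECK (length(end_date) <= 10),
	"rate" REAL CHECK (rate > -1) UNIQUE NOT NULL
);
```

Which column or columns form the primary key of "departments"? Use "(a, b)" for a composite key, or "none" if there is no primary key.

location

location is declared PRIMARY KEY as a table-level PRIMARY KEY clause.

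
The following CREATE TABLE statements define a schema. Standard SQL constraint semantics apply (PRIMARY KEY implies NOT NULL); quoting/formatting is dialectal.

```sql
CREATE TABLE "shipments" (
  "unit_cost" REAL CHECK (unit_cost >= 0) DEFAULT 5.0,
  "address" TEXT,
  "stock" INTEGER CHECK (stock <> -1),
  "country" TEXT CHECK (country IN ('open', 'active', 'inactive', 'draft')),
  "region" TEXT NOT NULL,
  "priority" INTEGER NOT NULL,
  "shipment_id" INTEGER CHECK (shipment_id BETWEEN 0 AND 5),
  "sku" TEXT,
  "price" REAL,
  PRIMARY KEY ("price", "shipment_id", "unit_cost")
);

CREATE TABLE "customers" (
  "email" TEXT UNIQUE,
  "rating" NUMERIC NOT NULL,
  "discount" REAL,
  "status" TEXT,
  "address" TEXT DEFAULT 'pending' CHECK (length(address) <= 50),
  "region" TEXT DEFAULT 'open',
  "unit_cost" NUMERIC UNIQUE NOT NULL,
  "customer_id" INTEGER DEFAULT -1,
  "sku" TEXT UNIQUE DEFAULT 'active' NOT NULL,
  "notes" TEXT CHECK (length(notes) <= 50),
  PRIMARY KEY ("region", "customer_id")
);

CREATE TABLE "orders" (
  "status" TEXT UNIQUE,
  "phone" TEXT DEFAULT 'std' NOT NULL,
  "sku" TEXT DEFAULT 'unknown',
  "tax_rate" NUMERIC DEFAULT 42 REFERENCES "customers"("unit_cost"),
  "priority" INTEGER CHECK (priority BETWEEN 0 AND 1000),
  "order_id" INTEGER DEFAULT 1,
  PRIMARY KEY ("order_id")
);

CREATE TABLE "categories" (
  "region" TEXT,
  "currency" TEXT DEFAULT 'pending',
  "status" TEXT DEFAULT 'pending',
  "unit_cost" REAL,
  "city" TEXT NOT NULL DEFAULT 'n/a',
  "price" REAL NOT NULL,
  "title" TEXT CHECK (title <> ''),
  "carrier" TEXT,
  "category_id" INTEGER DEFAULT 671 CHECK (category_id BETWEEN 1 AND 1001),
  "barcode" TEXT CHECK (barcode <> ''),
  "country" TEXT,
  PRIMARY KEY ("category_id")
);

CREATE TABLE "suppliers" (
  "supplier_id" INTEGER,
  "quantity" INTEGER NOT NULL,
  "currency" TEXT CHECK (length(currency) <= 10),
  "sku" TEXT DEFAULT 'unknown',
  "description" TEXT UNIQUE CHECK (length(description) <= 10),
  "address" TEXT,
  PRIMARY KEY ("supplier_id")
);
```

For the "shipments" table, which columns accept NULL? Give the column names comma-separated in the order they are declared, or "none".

address, stock, country, sku

- unit_cost: part of the PRIMARY KEY, which implies NOT NULL → not nullable.
- address: no NOT NULL constraint applies → nullable.
- stock: CHECK does not forbid NULL (a CHECK constraint passes when its expression is NULL) → nullable.
- country: CHECK does not forbid NULL (a CHECK constraint passes when its expression is NULL) → nullable.
- region: declared NOT NULL → not nullable.
- priority: declared NOT NULL → not nullable.
- shipment_id: part of the PRIMARY KEY, which implies NOT NULL → not nullable.
- sku: no NOT NULL constraint applies → nullable.
- price: part of the PRIMARY KEY, which implies NOT NULL → not nullable.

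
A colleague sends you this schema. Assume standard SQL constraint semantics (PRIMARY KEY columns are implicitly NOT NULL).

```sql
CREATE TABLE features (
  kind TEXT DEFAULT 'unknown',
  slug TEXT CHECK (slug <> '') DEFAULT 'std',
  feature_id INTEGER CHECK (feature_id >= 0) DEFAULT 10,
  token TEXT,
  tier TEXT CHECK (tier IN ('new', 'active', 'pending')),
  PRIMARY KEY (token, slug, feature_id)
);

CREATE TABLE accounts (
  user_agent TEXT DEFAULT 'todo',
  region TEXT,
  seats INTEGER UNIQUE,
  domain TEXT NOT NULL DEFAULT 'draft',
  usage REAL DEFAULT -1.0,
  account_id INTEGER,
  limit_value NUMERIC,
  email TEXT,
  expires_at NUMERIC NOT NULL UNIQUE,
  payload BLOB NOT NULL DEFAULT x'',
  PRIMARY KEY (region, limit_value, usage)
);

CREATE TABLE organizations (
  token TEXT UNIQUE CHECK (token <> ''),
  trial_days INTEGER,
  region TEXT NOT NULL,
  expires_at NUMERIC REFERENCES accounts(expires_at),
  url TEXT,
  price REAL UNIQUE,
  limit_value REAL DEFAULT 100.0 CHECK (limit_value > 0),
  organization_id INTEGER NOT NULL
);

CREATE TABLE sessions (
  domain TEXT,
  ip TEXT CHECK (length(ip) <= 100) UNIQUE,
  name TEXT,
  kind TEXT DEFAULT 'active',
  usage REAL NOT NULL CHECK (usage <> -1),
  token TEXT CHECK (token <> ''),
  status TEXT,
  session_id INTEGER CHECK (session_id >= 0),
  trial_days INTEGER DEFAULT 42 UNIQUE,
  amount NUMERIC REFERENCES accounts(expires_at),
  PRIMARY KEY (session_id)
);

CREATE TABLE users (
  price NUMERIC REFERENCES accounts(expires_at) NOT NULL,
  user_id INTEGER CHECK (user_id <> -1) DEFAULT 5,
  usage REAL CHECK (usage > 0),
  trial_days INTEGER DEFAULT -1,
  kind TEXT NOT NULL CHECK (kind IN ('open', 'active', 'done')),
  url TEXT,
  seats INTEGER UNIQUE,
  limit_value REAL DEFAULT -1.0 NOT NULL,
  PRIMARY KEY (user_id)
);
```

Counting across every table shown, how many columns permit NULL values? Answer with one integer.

features: 2 nullable (kind, tier — PK (token, slug, feature_id) and explicit NOT NULL columns excluded).
accounts: 4 nullable (user_agent, seats, account_id, email — PK (region, limit_value, usage) and explicit NOT NULL columns excluded).
organizations: 6 nullable (token, trial_days, expires_at, url, price, limit_value — PK none and explicit NOT NULL columns excluded).
sessions: 8 nullable (domain, ip, name, kind, token, status, trial_days, amount — PK (session_id) and explicit NOT NULL columns excluded).
users: 4 nullable (usage, trial_days, url, seats — PK (user_id) and explicit NOT NULL columns excluded).
Total: 2 + 4 + 6 + 8 + 4 = 24.

24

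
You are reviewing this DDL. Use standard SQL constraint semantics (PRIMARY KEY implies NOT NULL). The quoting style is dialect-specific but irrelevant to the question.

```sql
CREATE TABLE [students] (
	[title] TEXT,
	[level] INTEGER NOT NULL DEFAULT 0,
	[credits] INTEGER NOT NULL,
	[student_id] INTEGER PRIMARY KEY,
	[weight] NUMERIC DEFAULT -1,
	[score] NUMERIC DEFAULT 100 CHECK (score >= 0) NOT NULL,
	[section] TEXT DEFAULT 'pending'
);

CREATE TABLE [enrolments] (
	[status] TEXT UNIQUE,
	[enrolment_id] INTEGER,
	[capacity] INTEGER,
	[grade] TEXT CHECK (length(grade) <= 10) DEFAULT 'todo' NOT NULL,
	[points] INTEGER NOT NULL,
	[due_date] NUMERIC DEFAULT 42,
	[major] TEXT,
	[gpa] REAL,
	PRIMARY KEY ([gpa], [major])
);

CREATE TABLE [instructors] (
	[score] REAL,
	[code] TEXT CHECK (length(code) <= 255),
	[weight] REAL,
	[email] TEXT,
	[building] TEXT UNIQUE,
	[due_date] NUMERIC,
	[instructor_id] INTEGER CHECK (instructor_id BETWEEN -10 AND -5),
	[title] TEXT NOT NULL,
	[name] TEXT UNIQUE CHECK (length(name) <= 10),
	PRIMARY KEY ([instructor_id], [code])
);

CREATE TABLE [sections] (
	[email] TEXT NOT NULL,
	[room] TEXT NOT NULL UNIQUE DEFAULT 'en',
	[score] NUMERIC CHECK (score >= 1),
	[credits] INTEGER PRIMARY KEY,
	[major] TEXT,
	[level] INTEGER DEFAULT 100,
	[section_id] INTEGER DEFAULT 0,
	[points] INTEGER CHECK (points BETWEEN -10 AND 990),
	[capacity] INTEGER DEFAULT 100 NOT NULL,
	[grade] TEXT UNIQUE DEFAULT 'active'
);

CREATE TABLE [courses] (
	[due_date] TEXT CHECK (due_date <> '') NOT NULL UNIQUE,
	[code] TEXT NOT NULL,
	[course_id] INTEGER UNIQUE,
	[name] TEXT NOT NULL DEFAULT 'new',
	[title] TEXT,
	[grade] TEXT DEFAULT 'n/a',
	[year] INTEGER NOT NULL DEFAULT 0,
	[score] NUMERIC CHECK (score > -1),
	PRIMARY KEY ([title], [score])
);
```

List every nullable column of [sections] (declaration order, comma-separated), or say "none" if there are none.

score, major, level, section_id, points, grade

- email: declared NOT NULL → not nullable.
- room: declared NOT NULL → not nullable.
- score: CHECK does not forbid NULL (a CHECK constraint passes when its expression is NULL) → nullable.
- credits: part of the PRIMARY KEY, which implies NOT NULL → not nullable.
- major: no NOT NULL constraint applies → nullable.
- level: DEFAULT only fills an omitted column; an explicit NULL is still allowed → nullable.
- section_id: DEFAULT only fills an omitted column; an explicit NULL is still allowed → nullable.
- points: CHECK does not forbid NULL (a CHECK constraint passes when its expression is NULL) → nullable.
- capacity: declared NOT NULL → not nullable.
- grade: UNIQUE does not imply NOT NULL → nullable.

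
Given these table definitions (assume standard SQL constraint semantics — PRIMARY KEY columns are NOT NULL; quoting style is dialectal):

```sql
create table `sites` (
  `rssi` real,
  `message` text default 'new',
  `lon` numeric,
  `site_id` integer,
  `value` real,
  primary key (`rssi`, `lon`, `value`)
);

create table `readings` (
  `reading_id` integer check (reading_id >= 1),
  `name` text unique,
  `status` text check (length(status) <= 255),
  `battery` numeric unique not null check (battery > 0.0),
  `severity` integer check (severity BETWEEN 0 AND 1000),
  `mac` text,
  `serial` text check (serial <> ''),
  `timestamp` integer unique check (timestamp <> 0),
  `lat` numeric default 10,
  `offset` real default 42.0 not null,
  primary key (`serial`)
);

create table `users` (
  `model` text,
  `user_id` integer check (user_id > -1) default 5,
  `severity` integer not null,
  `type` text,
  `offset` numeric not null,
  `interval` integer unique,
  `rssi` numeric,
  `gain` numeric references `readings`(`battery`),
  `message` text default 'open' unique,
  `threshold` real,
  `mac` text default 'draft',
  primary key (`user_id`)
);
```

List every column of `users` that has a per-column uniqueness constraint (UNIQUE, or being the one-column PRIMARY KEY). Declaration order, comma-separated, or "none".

- model: no UNIQUE or single-column PK constraint.
- user_id: single-column PRIMARY KEY → unique.
- severity: no UNIQUE or single-column PK constraint.
- type: no UNIQUE or single-column PK constraint.
- offset: no UNIQUE or single-column PK constraint.
- interval: declared UNIQUE → unique.
- rssi: no UNIQUE or single-column PK constraint.
- gain: no UNIQUE or single-column PK constraint.
- message: declared UNIQUE → unique.
- threshold: no UNIQUE or single-column PK constraint.
- mac: no UNIQUE or single-column PK constraint.

user_id, interval, message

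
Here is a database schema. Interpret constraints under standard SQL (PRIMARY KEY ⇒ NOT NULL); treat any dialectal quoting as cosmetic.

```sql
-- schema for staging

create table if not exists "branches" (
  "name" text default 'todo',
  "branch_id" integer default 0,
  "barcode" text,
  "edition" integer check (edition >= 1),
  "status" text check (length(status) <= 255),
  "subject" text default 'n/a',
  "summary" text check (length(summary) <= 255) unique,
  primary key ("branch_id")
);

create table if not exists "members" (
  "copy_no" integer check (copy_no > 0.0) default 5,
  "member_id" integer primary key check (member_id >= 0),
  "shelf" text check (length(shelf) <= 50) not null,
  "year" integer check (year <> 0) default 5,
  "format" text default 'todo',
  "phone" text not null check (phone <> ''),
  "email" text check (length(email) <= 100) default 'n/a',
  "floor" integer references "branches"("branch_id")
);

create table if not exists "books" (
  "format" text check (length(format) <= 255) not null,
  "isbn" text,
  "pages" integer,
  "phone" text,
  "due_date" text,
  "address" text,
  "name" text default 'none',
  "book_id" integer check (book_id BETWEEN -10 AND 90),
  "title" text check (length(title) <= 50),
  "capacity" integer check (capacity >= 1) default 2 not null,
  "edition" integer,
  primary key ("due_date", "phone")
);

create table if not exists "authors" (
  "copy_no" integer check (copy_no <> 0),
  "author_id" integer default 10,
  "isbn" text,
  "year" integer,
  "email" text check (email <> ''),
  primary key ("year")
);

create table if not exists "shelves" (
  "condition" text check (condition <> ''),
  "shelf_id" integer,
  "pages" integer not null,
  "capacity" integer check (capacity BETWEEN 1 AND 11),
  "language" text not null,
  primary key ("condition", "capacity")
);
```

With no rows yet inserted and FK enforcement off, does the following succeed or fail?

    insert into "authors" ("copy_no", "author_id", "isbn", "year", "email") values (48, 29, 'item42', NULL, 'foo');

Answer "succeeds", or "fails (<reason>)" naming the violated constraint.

year is explicitly set to NULL, but year is part of the PRIMARY KEY (implied NOT NULL).

fails (NOT NULL on year)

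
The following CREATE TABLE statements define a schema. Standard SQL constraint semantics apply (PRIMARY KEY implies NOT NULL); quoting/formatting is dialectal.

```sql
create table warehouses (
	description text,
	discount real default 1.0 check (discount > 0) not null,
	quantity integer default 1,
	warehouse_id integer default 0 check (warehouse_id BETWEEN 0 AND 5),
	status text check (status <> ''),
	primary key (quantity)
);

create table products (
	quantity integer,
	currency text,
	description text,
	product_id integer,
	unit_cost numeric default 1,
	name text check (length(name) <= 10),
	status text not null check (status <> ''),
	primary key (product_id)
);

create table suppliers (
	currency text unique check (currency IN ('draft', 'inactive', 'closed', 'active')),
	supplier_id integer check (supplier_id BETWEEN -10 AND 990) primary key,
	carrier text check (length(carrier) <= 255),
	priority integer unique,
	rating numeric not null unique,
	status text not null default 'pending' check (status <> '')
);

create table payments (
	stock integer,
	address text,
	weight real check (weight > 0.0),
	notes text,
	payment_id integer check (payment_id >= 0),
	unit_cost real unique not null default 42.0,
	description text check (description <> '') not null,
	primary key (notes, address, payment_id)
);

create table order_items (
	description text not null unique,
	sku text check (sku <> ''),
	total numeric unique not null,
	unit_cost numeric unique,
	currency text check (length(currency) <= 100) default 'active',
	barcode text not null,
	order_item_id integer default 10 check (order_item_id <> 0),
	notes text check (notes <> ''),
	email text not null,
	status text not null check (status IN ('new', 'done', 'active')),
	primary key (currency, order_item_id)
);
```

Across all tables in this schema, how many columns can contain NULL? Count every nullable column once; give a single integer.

16

warehouses: 3 nullable (description, warehouse_id, status — PK (quantity) and explicit NOT NULL columns excluded).
products: 5 nullable (quantity, currency, description, unit_cost, name — PK (product_id) and explicit NOT NULL columns excluded).
suppliers: 3 nullable (currency, carrier, priority — PK (supplier_id) and explicit NOT NULL columns excluded).
payments: 2 nullable (stock, weight — PK (notes, address, payment_id) and explicit NOT NULL columns excluded).
order_items: 3 nullable (sku, unit_cost, notes — PK (currency, order_item_id) and explicit NOT NULL columns excluded).
Total: 3 + 5 + 3 + 2 + 3 = 16.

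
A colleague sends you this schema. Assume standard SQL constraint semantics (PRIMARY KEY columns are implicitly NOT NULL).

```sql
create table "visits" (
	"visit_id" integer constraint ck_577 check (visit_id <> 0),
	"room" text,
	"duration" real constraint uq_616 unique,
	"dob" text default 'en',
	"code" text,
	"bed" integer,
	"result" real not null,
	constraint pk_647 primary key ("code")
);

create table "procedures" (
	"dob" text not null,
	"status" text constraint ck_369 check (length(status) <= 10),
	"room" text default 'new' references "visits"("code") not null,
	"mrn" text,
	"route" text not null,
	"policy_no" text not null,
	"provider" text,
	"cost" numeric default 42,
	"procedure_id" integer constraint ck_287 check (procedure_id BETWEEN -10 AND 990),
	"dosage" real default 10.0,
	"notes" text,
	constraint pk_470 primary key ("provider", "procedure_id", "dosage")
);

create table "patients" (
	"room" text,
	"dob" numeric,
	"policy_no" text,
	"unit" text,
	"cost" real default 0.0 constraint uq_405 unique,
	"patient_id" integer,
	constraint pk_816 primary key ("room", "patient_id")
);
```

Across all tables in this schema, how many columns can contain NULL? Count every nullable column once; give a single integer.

13

visits: 5 nullable (visit_id, room, duration, dob, bed — PK (code) and explicit NOT NULL columns excluded).
procedures: 4 nullable (status, mrn, cost, notes — PK (provider, procedure_id, dosage) and explicit NOT NULL columns excluded).
patients: 4 nullable (dob, policy_no, unit, cost — PK (room, patient_id) and explicit NOT NULL columns excluded).
Total: 5 + 4 + 4 = 13.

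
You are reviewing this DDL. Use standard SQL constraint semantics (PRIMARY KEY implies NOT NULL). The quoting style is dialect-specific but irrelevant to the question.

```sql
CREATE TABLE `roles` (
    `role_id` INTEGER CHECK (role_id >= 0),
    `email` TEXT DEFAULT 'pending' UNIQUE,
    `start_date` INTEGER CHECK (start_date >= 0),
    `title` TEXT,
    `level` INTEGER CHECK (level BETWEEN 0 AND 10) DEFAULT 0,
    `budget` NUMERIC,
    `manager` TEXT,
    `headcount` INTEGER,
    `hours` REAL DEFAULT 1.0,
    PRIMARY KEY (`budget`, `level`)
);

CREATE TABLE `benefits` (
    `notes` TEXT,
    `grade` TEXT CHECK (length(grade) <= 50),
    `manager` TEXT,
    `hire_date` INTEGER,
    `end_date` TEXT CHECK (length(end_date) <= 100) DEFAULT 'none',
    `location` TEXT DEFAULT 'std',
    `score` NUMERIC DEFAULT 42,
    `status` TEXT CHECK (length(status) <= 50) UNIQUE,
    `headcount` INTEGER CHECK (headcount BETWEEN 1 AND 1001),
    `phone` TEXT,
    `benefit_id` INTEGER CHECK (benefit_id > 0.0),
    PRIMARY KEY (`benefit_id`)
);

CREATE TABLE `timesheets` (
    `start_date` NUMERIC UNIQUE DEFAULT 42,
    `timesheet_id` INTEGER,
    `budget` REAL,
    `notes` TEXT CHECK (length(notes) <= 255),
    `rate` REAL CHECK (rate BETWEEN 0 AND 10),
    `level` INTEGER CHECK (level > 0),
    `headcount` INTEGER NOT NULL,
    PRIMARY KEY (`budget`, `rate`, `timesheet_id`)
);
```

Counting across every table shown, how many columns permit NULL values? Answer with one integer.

roles: 7 nullable (role_id, email, start_date, title, manager, headcount, hours — PK (budget, level) and explicit NOT NULL columns excluded).
benefits: 10 nullable (notes, grade, manager, hire_date, end_date, location, score, status, headcount, phone — PK (benefit_id) and explicit NOT NULL columns excluded).
timesheets: 3 nullable (start_date, notes, level — PK (budget, rate, timesheet_id) and explicit NOT NULL columns excluded).
Total: 7 + 10 + 3 = 20.

20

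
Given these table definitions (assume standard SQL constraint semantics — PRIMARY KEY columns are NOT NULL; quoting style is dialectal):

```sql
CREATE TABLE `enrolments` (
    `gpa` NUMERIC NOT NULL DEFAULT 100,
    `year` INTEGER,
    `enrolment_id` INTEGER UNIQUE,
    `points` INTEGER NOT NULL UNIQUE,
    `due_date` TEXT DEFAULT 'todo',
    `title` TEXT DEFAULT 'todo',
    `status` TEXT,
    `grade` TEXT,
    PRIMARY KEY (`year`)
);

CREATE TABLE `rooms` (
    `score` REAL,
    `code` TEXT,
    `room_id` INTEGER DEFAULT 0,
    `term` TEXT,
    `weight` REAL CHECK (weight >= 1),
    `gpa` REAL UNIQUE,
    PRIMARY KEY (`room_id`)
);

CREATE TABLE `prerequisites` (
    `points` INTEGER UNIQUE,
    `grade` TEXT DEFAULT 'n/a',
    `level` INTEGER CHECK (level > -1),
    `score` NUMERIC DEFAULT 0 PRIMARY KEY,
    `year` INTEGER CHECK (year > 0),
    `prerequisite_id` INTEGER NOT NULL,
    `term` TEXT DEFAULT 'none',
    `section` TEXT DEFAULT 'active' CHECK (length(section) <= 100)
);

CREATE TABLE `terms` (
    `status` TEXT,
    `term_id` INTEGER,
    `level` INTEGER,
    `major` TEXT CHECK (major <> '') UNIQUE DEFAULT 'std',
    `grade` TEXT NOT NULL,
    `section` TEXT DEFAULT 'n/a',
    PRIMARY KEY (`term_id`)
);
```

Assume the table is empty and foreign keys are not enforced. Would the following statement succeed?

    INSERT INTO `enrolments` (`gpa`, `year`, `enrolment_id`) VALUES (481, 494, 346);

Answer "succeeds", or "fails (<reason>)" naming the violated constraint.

points is omitted from the column list and has no DEFAULT, so it would receive NULL.
But points is declared NOT NULL.

fails (NOT NULL on points)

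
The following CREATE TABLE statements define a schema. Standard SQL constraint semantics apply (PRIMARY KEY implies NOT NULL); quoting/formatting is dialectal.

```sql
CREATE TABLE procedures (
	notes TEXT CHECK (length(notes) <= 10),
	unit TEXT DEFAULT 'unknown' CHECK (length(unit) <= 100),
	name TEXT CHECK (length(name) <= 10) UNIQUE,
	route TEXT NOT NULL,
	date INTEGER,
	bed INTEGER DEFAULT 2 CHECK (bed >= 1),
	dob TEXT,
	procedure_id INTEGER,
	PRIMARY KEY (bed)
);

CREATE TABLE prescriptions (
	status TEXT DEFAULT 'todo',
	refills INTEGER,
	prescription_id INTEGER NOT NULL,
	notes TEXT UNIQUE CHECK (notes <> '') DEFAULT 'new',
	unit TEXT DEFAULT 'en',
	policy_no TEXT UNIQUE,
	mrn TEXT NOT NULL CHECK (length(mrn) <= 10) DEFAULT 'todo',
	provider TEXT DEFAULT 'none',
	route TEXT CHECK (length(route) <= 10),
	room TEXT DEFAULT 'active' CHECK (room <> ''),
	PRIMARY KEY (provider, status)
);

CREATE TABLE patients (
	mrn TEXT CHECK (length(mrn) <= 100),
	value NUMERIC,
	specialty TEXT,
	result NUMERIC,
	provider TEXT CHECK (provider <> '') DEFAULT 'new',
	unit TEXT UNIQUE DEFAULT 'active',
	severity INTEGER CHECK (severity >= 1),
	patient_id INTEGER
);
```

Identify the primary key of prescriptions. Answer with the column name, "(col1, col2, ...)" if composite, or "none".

A table-level PRIMARY KEY clause names 2 columns: provider, status.
This is a composite key — the combination is unique, not each column individually.

(provider, status)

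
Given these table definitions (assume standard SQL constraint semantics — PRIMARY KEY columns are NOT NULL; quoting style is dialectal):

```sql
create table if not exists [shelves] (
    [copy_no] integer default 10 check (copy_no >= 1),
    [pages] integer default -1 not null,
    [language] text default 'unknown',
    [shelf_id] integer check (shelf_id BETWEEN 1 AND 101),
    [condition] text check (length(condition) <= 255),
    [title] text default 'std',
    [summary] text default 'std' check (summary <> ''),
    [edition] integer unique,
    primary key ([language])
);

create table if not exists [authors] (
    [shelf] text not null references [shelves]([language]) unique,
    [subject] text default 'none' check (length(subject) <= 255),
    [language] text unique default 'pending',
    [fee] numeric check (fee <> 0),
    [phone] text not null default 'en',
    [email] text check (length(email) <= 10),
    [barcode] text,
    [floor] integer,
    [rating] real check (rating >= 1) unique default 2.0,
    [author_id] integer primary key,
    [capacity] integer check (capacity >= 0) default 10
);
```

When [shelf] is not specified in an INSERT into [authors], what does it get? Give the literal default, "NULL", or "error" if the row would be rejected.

shelf has no DEFAULT clause.
Omitting it would insert NULL, but it is declared NOT NULL, so the INSERT fails.

error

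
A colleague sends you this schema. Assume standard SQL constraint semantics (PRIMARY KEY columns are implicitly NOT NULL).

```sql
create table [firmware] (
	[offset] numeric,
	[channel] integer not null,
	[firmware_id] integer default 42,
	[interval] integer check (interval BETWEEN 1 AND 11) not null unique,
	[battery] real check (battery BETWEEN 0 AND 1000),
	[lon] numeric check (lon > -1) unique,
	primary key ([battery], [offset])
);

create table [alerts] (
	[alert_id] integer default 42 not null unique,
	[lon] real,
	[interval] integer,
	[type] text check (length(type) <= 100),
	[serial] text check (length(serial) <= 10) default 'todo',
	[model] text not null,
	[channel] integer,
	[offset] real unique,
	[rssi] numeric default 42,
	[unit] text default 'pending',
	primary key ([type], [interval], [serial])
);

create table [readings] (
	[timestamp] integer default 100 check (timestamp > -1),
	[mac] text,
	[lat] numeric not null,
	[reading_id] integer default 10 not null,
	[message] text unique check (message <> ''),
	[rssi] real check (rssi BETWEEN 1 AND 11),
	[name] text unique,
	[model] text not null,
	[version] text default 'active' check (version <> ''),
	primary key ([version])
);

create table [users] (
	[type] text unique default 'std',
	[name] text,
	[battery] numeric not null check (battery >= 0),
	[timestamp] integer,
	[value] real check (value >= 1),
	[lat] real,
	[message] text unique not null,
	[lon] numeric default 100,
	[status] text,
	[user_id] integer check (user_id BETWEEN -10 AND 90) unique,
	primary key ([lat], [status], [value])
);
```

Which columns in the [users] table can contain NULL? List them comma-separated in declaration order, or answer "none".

type, name, timestamp, lon, user_id

- type: UNIQUE does not imply NOT NULL → nullable.
- name: no NOT NULL constraint applies → nullable.
- battery: declared NOT NULL → not nullable.
- timestamp: no NOT NULL constraint applies → nullable.
- value: part of the PRIMARY KEY, which implies NOT NULL → not nullable.
- lat: part of the PRIMARY KEY, which implies NOT NULL → not nullable.
- message: declared NOT NULL → not nullable.
- lon: DEFAULT only fills an omitted column; an explicit NULL is still allowed → nullable.
- status: part of the PRIMARY KEY, which implies NOT NULL → not nullable.
- user_id: CHECK does not forbid NULL (a CHECK constraint passes when its expression is NULL) → nullable.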